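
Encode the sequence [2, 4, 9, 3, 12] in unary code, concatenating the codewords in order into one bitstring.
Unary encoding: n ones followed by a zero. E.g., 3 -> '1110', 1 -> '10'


Encode each number as n ones followed by a terminating 0:
  2 -> 110 (3 bits)
  4 -> 11110 (5 bits)
  9 -> 1111111110 (10 bits)
  3 -> 1110 (4 bits)
  12 -> 1111111111110 (13 bits)
Total length = 3 + 5 + 10 + 4 + 13 = 35 bits.

Unary([2, 4, 9, 3, 12]) = 11011110111111111011101111111111110 (35 bits)


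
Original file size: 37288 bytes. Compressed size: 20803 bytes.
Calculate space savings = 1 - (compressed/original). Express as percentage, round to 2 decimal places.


ratio = compressed/original = 20803/37288 = 0.557901
savings = 1 - ratio = 1 - 0.557901 = 0.442099
as a percentage: 0.442099 * 100 = 44.21%

Space savings = 1 - 20803/37288 = 44.21%


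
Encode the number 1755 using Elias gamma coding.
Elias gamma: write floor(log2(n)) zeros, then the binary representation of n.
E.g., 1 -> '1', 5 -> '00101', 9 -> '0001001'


num_bits = floor(log2(1755)) + 1 = 11
leading_zeros = num_bits - 1 = 10
binary(1755) = 11011011011

Elias gamma(1755) = '0000000000' + '11011011011' = 000000000011011011011 (21 bits)


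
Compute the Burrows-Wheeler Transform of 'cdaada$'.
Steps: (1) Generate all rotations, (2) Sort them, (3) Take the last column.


Rotations (sorted):
  0: $cdaada -> last char: a
  1: a$cdaad -> last char: d
  2: aada$cd -> last char: d
  3: ada$cda -> last char: a
  4: cdaada$ -> last char: $
  5: da$cdaa -> last char: a
  6: daada$c -> last char: c


BWT = adda$ac


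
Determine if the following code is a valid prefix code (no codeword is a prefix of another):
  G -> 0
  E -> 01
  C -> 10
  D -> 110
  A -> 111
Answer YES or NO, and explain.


Checking each pair (does one codeword prefix another?):
  G='0' vs E='01': prefix -- VIOLATION

NO -- this is NOT a valid prefix code. G (0) is a prefix of E (01).


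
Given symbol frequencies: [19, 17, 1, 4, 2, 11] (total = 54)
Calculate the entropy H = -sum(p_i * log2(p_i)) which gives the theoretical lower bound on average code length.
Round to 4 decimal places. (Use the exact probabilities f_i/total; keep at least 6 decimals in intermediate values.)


Per-symbol terms -p_i * log2(p_i) with p_i = f_i/54:
  p = 19/54 = 0.351852: log2(p) = -1.506960, -p*log2(p) = 0.530227
  p = 17/54 = 0.314815: log2(p) = -1.667425, -p*log2(p) = 0.524930
  p = 1/54 = 0.018519: log2(p) = -5.754888, -p*log2(p) = 0.106572
  p = 4/54 = 0.074074: log2(p) = -3.754888, -p*log2(p) = 0.278140
  p = 2/54 = 0.037037: log2(p) = -4.754888, -p*log2(p) = 0.176107
  p = 11/54 = 0.203704: log2(p) = -2.295456, -p*log2(p) = 0.467593
H = 0.530227 + 0.524930 + 0.106572 + 0.278140 + 0.176107 + 0.467593 = 2.083569

H = 2.0836 bits/symbol


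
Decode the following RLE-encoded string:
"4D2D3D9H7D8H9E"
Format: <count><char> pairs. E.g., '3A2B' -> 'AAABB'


Expanding each <count><char> pair:
  4D -> 'DDDD'
  2D -> 'DD'
  3D -> 'DDD'
  9H -> 'HHHHHHHHH'
  7D -> 'DDDDDDD'
  8H -> 'HHHHHHHH'
  9E -> 'EEEEEEEEE'

Decoded = DDDDDDDDDHHHHHHHHHDDDDDDDHHHHHHHHEEEEEEEEE


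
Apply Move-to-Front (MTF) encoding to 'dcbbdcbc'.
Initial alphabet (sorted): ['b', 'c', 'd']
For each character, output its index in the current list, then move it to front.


MTF encoding:
'd': index 2 in ['b', 'c', 'd'] -> ['d', 'b', 'c']
'c': index 2 in ['d', 'b', 'c'] -> ['c', 'd', 'b']
'b': index 2 in ['c', 'd', 'b'] -> ['b', 'c', 'd']
'b': index 0 in ['b', 'c', 'd'] -> ['b', 'c', 'd']
'd': index 2 in ['b', 'c', 'd'] -> ['d', 'b', 'c']
'c': index 2 in ['d', 'b', 'c'] -> ['c', 'd', 'b']
'b': index 2 in ['c', 'd', 'b'] -> ['b', 'c', 'd']
'c': index 1 in ['b', 'c', 'd'] -> ['c', 'b', 'd']


Output: [2, 2, 2, 0, 2, 2, 2, 1]


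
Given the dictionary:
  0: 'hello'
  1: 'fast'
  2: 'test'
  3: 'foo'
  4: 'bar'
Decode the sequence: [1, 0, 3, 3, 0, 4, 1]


Look up each index in the dictionary:
  1 -> 'fast'
  0 -> 'hello'
  3 -> 'foo'
  3 -> 'foo'
  0 -> 'hello'
  4 -> 'bar'
  1 -> 'fast'

Decoded: "fast hello foo foo hello bar fast"


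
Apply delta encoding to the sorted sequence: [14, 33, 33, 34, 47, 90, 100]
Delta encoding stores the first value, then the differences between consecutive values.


First value: 14
Deltas:
  33 - 14 = 19
  33 - 33 = 0
  34 - 33 = 1
  47 - 34 = 13
  90 - 47 = 43
  100 - 90 = 10


Delta encoded: [14, 19, 0, 1, 13, 43, 10]


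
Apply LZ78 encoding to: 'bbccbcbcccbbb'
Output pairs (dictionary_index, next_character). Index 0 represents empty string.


LZ78 encoding steps:
Dictionary: {0: ''}
Step 1: w='' (idx 0), next='b' -> output (0, 'b'), add 'b' as idx 1
Step 2: w='b' (idx 1), next='c' -> output (1, 'c'), add 'bc' as idx 2
Step 3: w='' (idx 0), next='c' -> output (0, 'c'), add 'c' as idx 3
Step 4: w='bc' (idx 2), next='b' -> output (2, 'b'), add 'bcb' as idx 4
Step 5: w='c' (idx 3), next='c' -> output (3, 'c'), add 'cc' as idx 5
Step 6: w='c' (idx 3), next='b' -> output (3, 'b'), add 'cb' as idx 6
Step 7: w='b' (idx 1), next='b' -> output (1, 'b'), add 'bb' as idx 7


Encoded: [(0, 'b'), (1, 'c'), (0, 'c'), (2, 'b'), (3, 'c'), (3, 'b'), (1, 'b')]


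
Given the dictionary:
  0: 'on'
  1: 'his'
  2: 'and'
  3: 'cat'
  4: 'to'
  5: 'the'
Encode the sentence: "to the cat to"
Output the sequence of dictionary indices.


Look up each word in the dictionary:
  'to' -> 4
  'the' -> 5
  'cat' -> 3
  'to' -> 4

Encoded: [4, 5, 3, 4]


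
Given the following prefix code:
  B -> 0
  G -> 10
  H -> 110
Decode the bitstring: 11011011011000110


Decoding step by step:
Bits 110 -> H
Bits 110 -> H
Bits 110 -> H
Bits 110 -> H
Bits 0 -> B
Bits 0 -> B
Bits 110 -> H


Decoded message: HHHHBBH


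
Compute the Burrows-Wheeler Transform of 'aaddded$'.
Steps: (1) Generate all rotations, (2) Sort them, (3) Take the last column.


Rotations (sorted):
  0: $aaddded -> last char: d
  1: aaddded$ -> last char: $
  2: addded$a -> last char: a
  3: d$aaddde -> last char: e
  4: ddded$aa -> last char: a
  5: dded$aad -> last char: d
  6: ded$aadd -> last char: d
  7: ed$aaddd -> last char: d


BWT = d$aeaddd


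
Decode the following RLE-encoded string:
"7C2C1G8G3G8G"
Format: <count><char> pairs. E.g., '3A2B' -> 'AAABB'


Expanding each <count><char> pair:
  7C -> 'CCCCCCC'
  2C -> 'CC'
  1G -> 'G'
  8G -> 'GGGGGGGG'
  3G -> 'GGG'
  8G -> 'GGGGGGGG'

Decoded = CCCCCCCCCGGGGGGGGGGGGGGGGGGGG


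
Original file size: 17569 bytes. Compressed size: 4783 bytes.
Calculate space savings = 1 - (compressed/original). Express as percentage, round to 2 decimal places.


ratio = compressed/original = 4783/17569 = 0.272241
savings = 1 - ratio = 1 - 0.272241 = 0.727759
as a percentage: 0.727759 * 100 = 72.78%

Space savings = 1 - 4783/17569 = 72.78%


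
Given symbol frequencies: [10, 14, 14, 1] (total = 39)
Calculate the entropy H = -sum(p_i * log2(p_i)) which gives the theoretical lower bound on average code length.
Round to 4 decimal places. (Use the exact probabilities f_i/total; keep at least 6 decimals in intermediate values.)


Per-symbol terms -p_i * log2(p_i) with p_i = f_i/39:
  p = 10/39 = 0.256410: log2(p) = -1.963474, -p*log2(p) = 0.503455
  p = 14/39 = 0.358974: log2(p) = -1.478047, -p*log2(p) = 0.530581
  p = 14/39 = 0.358974: log2(p) = -1.478047, -p*log2(p) = 0.530581
  p = 1/39 = 0.025641: log2(p) = -5.285402, -p*log2(p) = 0.135523
H = 0.503455 + 0.530581 + 0.530581 + 0.135523 = 1.700140

H = 1.7001 bits/symbol


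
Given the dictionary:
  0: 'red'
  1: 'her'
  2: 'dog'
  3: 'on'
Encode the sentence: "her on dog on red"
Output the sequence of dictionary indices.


Look up each word in the dictionary:
  'her' -> 1
  'on' -> 3
  'dog' -> 2
  'on' -> 3
  'red' -> 0

Encoded: [1, 3, 2, 3, 0]


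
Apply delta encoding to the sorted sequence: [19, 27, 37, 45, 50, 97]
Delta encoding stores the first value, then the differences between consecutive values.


First value: 19
Deltas:
  27 - 19 = 8
  37 - 27 = 10
  45 - 37 = 8
  50 - 45 = 5
  97 - 50 = 47


Delta encoded: [19, 8, 10, 8, 5, 47]


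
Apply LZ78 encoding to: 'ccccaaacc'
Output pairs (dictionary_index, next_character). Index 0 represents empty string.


LZ78 encoding steps:
Dictionary: {0: ''}
Step 1: w='' (idx 0), next='c' -> output (0, 'c'), add 'c' as idx 1
Step 2: w='c' (idx 1), next='c' -> output (1, 'c'), add 'cc' as idx 2
Step 3: w='c' (idx 1), next='a' -> output (1, 'a'), add 'ca' as idx 3
Step 4: w='' (idx 0), next='a' -> output (0, 'a'), add 'a' as idx 4
Step 5: w='a' (idx 4), next='c' -> output (4, 'c'), add 'ac' as idx 5
Step 6: w='c' (idx 1), end of input -> output (1, '')


Encoded: [(0, 'c'), (1, 'c'), (1, 'a'), (0, 'a'), (4, 'c'), (1, '')]


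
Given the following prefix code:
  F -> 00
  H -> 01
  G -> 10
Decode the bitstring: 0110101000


Decoding step by step:
Bits 01 -> H
Bits 10 -> G
Bits 10 -> G
Bits 10 -> G
Bits 00 -> F


Decoded message: HGGGF


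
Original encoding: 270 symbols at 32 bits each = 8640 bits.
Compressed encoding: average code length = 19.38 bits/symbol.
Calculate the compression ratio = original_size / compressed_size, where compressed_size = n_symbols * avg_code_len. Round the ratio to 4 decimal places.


original_size = n_symbols * orig_bits = 270 * 32 = 8640 bits
compressed_size = n_symbols * avg_code_len = 270 * 19.38 = 5232.6 bits
ratio = original_size / compressed_size = 8640 / 5232.6 = 1.6512

Compression ratio = 1.6512


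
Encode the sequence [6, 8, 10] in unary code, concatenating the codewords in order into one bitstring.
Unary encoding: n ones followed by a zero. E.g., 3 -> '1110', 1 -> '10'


Encode each number as n ones followed by a terminating 0:
  6 -> 1111110 (7 bits)
  8 -> 111111110 (9 bits)
  10 -> 11111111110 (11 bits)
Total length = 7 + 9 + 11 = 27 bits.

Unary([6, 8, 10]) = 111111011111111011111111110 (27 bits)


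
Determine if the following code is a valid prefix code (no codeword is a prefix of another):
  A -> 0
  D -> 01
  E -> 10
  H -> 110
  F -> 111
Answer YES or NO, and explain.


Checking each pair (does one codeword prefix another?):
  A='0' vs D='01': prefix -- VIOLATION

NO -- this is NOT a valid prefix code. A (0) is a prefix of D (01).


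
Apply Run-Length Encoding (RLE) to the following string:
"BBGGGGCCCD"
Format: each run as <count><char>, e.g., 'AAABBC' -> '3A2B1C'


Scanning runs left to right:
  i=0: run of 'B' x 2 -> '2B'
  i=2: run of 'G' x 4 -> '4G'
  i=6: run of 'C' x 3 -> '3C'
  i=9: run of 'D' x 1 -> '1D'

RLE = 2B4G3C1D


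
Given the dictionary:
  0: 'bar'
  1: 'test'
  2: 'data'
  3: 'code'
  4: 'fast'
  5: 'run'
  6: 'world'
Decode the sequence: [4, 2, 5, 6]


Look up each index in the dictionary:
  4 -> 'fast'
  2 -> 'data'
  5 -> 'run'
  6 -> 'world'

Decoded: "fast data run world"


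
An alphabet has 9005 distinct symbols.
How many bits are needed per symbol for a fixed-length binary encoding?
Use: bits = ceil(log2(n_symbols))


log2(9005) = 13.1365
Bracket: 2^13 = 8192 < 9005 <= 2^14 = 16384
So ceil(log2(9005)) = 14

bits = ceil(log2(9005)) = ceil(13.1365) = 14 bits


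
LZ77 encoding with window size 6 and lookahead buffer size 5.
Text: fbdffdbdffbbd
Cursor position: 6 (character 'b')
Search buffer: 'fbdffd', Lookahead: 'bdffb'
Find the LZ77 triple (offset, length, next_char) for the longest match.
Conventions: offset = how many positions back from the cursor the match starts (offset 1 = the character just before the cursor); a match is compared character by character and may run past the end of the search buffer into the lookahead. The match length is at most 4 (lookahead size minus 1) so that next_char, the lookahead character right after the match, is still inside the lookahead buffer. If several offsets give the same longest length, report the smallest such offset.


Try each offset into the search buffer:
  offset=1 (pos 5, char 'd'): match length 0
  offset=2 (pos 4, char 'f'): match length 0
  offset=3 (pos 3, char 'f'): match length 0
  offset=4 (pos 2, char 'd'): match length 0
  offset=5 (pos 1, char 'b'): match length 4
  offset=6 (pos 0, char 'f'): match length 0
Longest match has length 4 at offset 5.
next_char = character at position 6 + 4 = 10 -> 'b'

Best match: offset=5, length=4 (matching 'bdff' starting at position 1)
LZ77 triple: (5, 4, 'b')


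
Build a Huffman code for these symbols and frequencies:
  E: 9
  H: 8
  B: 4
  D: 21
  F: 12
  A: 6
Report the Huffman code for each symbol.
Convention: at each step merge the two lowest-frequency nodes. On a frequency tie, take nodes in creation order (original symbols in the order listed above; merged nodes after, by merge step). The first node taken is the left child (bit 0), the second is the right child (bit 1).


Huffman tree construction:
Step 1: Merge B(4) + A(6) = 10
Step 2: Merge H(8) + E(9) = 17
Step 3: Merge (B+A)(10) + F(12) = 22
Step 4: Merge (H+E)(17) + D(21) = 38
Step 5: Merge ((B+A)+F)(22) + ((H+E)+D)(38) = 60
Read each symbol's code off the tree from the root (left child = 0, right child = 1).

Codes:
  E: 101 (length 3)
  H: 100 (length 3)
  B: 000 (length 3)
  D: 11 (length 2)
  F: 01 (length 2)
  A: 001 (length 3)
Average code length: 147/60 = 2.4500 bits/symbol


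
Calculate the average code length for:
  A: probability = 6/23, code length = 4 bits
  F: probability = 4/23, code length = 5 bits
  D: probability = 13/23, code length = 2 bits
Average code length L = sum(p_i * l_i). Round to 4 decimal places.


Weighted contributions p_i * l_i:
  A: (6/23) * 4 = 24/23
  F: (4/23) * 5 = 20/23
  D: (13/23) * 2 = 26/23
Sum = (24 + 20 + 26)/23 = 70/23

L = 70/23 = 3.0435 bits/symbol


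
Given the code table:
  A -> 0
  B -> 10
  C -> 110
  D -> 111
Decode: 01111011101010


Decoding:
0 -> A
111 -> D
10 -> B
111 -> D
0 -> A
10 -> B
10 -> B


Result: ADBDABB


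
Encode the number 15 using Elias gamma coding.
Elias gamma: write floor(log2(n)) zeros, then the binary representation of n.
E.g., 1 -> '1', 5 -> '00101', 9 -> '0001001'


num_bits = floor(log2(15)) + 1 = 4
leading_zeros = num_bits - 1 = 3
binary(15) = 1111

Elias gamma(15) = '000' + '1111' = 0001111 (7 bits)


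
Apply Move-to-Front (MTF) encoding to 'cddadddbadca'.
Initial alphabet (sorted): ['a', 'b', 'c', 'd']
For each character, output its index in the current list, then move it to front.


MTF encoding:
'c': index 2 in ['a', 'b', 'c', 'd'] -> ['c', 'a', 'b', 'd']
'd': index 3 in ['c', 'a', 'b', 'd'] -> ['d', 'c', 'a', 'b']
'd': index 0 in ['d', 'c', 'a', 'b'] -> ['d', 'c', 'a', 'b']
'a': index 2 in ['d', 'c', 'a', 'b'] -> ['a', 'd', 'c', 'b']
'd': index 1 in ['a', 'd', 'c', 'b'] -> ['d', 'a', 'c', 'b']
'd': index 0 in ['d', 'a', 'c', 'b'] -> ['d', 'a', 'c', 'b']
'd': index 0 in ['d', 'a', 'c', 'b'] -> ['d', 'a', 'c', 'b']
'b': index 3 in ['d', 'a', 'c', 'b'] -> ['b', 'd', 'a', 'c']
'a': index 2 in ['b', 'd', 'a', 'c'] -> ['a', 'b', 'd', 'c']
'd': index 2 in ['a', 'b', 'd', 'c'] -> ['d', 'a', 'b', 'c']
'c': index 3 in ['d', 'a', 'b', 'c'] -> ['c', 'd', 'a', 'b']
'a': index 2 in ['c', 'd', 'a', 'b'] -> ['a', 'c', 'd', 'b']


Output: [2, 3, 0, 2, 1, 0, 0, 3, 2, 2, 3, 2]


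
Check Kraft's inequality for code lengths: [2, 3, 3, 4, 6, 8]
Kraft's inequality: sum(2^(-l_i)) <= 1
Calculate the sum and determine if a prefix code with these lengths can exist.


Sum = 2^(-2) + 2^(-3) + 2^(-3) + 2^(-4) + 2^(-6) + 2^(-8)
    = 0.25 + 0.125 + 0.125 + 0.0625 + 0.015625 + 0.00390625
    = 149/256 = 0.58203125
Since 0.58203125 <= 1, Kraft's inequality IS satisfied.
A prefix code with these lengths CAN exist.

Kraft sum = 0.58203125. Satisfied.


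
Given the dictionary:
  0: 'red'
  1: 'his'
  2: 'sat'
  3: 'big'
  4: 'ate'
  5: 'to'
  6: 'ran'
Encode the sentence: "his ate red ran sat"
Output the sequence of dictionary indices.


Look up each word in the dictionary:
  'his' -> 1
  'ate' -> 4
  'red' -> 0
  'ran' -> 6
  'sat' -> 2

Encoded: [1, 4, 0, 6, 2]


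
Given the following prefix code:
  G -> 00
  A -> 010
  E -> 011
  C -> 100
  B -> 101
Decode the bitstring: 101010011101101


Decoding step by step:
Bits 101 -> B
Bits 010 -> A
Bits 011 -> E
Bits 101 -> B
Bits 101 -> B


Decoded message: BAEBB


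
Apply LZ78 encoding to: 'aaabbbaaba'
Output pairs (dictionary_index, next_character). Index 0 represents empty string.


LZ78 encoding steps:
Dictionary: {0: ''}
Step 1: w='' (idx 0), next='a' -> output (0, 'a'), add 'a' as idx 1
Step 2: w='a' (idx 1), next='a' -> output (1, 'a'), add 'aa' as idx 2
Step 3: w='' (idx 0), next='b' -> output (0, 'b'), add 'b' as idx 3
Step 4: w='b' (idx 3), next='b' -> output (3, 'b'), add 'bb' as idx 4
Step 5: w='aa' (idx 2), next='b' -> output (2, 'b'), add 'aab' as idx 5
Step 6: w='a' (idx 1), end of input -> output (1, '')


Encoded: [(0, 'a'), (1, 'a'), (0, 'b'), (3, 'b'), (2, 'b'), (1, '')]


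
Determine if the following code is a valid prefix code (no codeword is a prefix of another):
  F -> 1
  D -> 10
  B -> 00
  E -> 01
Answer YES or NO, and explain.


Checking each pair (does one codeword prefix another?):
  F='1' vs D='10': prefix -- VIOLATION

NO -- this is NOT a valid prefix code. F (1) is a prefix of D (10).


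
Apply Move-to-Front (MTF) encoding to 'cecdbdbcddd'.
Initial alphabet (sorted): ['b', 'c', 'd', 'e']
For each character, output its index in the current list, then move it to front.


MTF encoding:
'c': index 1 in ['b', 'c', 'd', 'e'] -> ['c', 'b', 'd', 'e']
'e': index 3 in ['c', 'b', 'd', 'e'] -> ['e', 'c', 'b', 'd']
'c': index 1 in ['e', 'c', 'b', 'd'] -> ['c', 'e', 'b', 'd']
'd': index 3 in ['c', 'e', 'b', 'd'] -> ['d', 'c', 'e', 'b']
'b': index 3 in ['d', 'c', 'e', 'b'] -> ['b', 'd', 'c', 'e']
'd': index 1 in ['b', 'd', 'c', 'e'] -> ['d', 'b', 'c', 'e']
'b': index 1 in ['d', 'b', 'c', 'e'] -> ['b', 'd', 'c', 'e']
'c': index 2 in ['b', 'd', 'c', 'e'] -> ['c', 'b', 'd', 'e']
'd': index 2 in ['c', 'b', 'd', 'e'] -> ['d', 'c', 'b', 'e']
'd': index 0 in ['d', 'c', 'b', 'e'] -> ['d', 'c', 'b', 'e']
'd': index 0 in ['d', 'c', 'b', 'e'] -> ['d', 'c', 'b', 'e']


Output: [1, 3, 1, 3, 3, 1, 1, 2, 2, 0, 0]


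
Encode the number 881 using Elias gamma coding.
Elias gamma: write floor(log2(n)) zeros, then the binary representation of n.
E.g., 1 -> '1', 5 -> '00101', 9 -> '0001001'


num_bits = floor(log2(881)) + 1 = 10
leading_zeros = num_bits - 1 = 9
binary(881) = 1101110001

Elias gamma(881) = '000000000' + '1101110001' = 0000000001101110001 (19 bits)


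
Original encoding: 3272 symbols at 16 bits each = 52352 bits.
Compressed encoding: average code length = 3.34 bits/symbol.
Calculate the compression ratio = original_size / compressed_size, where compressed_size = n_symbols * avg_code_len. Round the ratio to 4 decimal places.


original_size = n_symbols * orig_bits = 3272 * 16 = 52352 bits
compressed_size = n_symbols * avg_code_len = 3272 * 3.34 = 10928.48 bits
ratio = original_size / compressed_size = 52352 / 10928.48 = 4.7904

Compression ratio = 4.7904


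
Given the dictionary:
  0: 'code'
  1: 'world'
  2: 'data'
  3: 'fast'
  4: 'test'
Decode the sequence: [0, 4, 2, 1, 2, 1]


Look up each index in the dictionary:
  0 -> 'code'
  4 -> 'test'
  2 -> 'data'
  1 -> 'world'
  2 -> 'data'
  1 -> 'world'

Decoded: "code test data world data world"


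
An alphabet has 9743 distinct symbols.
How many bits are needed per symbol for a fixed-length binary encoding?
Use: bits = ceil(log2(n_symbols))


log2(9743) = 13.2502
Bracket: 2^13 = 8192 < 9743 <= 2^14 = 16384
So ceil(log2(9743)) = 14

bits = ceil(log2(9743)) = ceil(13.2502) = 14 bits


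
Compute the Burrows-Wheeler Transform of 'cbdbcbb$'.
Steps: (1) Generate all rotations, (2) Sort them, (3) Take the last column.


Rotations (sorted):
  0: $cbdbcbb -> last char: b
  1: b$cbdbcb -> last char: b
  2: bb$cbdbc -> last char: c
  3: bcbb$cbd -> last char: d
  4: bdbcbb$c -> last char: c
  5: cbb$cbdb -> last char: b
  6: cbdbcbb$ -> last char: $
  7: dbcbb$cb -> last char: b


BWT = bbcdcb$b


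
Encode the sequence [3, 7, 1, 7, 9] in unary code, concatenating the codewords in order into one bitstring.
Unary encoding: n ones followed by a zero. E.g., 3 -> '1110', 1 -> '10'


Encode each number as n ones followed by a terminating 0:
  3 -> 1110 (4 bits)
  7 -> 11111110 (8 bits)
  1 -> 10 (2 bits)
  7 -> 11111110 (8 bits)
  9 -> 1111111110 (10 bits)
Total length = 4 + 8 + 2 + 8 + 10 = 32 bits.

Unary([3, 7, 1, 7, 9]) = 11101111111010111111101111111110 (32 bits)


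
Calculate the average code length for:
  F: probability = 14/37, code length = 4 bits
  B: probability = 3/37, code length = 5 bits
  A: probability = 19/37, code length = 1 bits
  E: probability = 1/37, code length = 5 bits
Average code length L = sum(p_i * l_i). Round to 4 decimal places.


Weighted contributions p_i * l_i:
  F: (14/37) * 4 = 56/37
  B: (3/37) * 5 = 15/37
  A: (19/37) * 1 = 19/37
  E: (1/37) * 5 = 5/37
Sum = (56 + 15 + 19 + 5)/37 = 95/37

L = 95/37 = 2.5676 bits/symbol


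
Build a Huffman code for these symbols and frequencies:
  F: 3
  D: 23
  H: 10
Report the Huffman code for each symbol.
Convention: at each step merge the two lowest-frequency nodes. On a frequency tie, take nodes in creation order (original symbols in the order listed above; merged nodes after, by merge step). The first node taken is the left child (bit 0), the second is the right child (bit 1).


Huffman tree construction:
Step 1: Merge F(3) + H(10) = 13
Step 2: Merge (F+H)(13) + D(23) = 36
Read each symbol's code off the tree from the root (left child = 0, right child = 1).

Codes:
  F: 00 (length 2)
  D: 1 (length 1)
  H: 01 (length 2)
Average code length: 49/36 = 1.3611 bits/symbol


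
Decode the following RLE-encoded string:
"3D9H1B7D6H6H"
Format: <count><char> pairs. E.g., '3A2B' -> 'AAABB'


Expanding each <count><char> pair:
  3D -> 'DDD'
  9H -> 'HHHHHHHHH'
  1B -> 'B'
  7D -> 'DDDDDDD'
  6H -> 'HHHHHH'
  6H -> 'HHHHHH'

Decoded = DDDHHHHHHHHHBDDDDDDDHHHHHHHHHHHH


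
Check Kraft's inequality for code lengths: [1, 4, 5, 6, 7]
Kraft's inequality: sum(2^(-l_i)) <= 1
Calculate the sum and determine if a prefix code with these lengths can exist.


Sum = 2^(-1) + 2^(-4) + 2^(-5) + 2^(-6) + 2^(-7)
    = 0.5 + 0.0625 + 0.03125 + 0.015625 + 0.0078125
    = 79/128 = 0.6171875
Since 0.6171875 <= 1, Kraft's inequality IS satisfied.
A prefix code with these lengths CAN exist.

Kraft sum = 0.6171875. Satisfied.


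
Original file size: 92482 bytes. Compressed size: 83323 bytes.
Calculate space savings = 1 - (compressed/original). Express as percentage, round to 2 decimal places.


ratio = compressed/original = 83323/92482 = 0.900965
savings = 1 - ratio = 1 - 0.900965 = 0.099035
as a percentage: 0.099035 * 100 = 9.9%

Space savings = 1 - 83323/92482 = 9.9%


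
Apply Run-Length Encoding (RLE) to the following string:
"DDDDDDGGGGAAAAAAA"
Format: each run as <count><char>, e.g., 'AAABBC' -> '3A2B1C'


Scanning runs left to right:
  i=0: run of 'D' x 6 -> '6D'
  i=6: run of 'G' x 4 -> '4G'
  i=10: run of 'A' x 7 -> '7A'

RLE = 6D4G7A


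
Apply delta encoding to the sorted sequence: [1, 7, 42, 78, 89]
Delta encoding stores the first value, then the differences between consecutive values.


First value: 1
Deltas:
  7 - 1 = 6
  42 - 7 = 35
  78 - 42 = 36
  89 - 78 = 11


Delta encoded: [1, 6, 35, 36, 11]


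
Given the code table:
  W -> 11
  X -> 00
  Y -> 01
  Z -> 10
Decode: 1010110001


Decoding:
10 -> Z
10 -> Z
11 -> W
00 -> X
01 -> Y


Result: ZZWXY


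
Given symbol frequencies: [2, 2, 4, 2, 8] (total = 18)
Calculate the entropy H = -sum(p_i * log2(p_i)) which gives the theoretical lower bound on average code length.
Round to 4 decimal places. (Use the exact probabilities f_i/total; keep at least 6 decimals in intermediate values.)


Per-symbol terms -p_i * log2(p_i) with p_i = f_i/18:
  p = 2/18 = 0.111111: log2(p) = -3.169925, -p*log2(p) = 0.352214
  p = 2/18 = 0.111111: log2(p) = -3.169925, -p*log2(p) = 0.352214
  p = 4/18 = 0.222222: log2(p) = -2.169925, -p*log2(p) = 0.482206
  p = 2/18 = 0.111111: log2(p) = -3.169925, -p*log2(p) = 0.352214
  p = 8/18 = 0.444444: log2(p) = -1.169925, -p*log2(p) = 0.519967
H = 0.352214 + 0.352214 + 0.482206 + 0.352214 + 0.519967 = 2.058815

H = 2.0588 bits/symbol


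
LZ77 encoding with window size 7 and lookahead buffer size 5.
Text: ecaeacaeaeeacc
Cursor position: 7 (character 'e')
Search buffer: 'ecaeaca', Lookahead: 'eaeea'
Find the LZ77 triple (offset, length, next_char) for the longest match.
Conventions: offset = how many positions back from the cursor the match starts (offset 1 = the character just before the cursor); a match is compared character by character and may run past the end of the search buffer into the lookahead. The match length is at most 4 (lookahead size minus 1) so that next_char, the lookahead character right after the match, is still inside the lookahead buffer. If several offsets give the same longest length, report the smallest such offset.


Try each offset into the search buffer:
  offset=1 (pos 6, char 'a'): match length 0
  offset=2 (pos 5, char 'c'): match length 0
  offset=3 (pos 4, char 'a'): match length 0
  offset=4 (pos 3, char 'e'): match length 2
  offset=5 (pos 2, char 'a'): match length 0
  offset=6 (pos 1, char 'c'): match length 0
  offset=7 (pos 0, char 'e'): match length 1
Longest match has length 2 at offset 4.
next_char = character at position 7 + 2 = 9 -> 'e'

Best match: offset=4, length=2 (matching 'ea' starting at position 3)
LZ77 triple: (4, 2, 'e')


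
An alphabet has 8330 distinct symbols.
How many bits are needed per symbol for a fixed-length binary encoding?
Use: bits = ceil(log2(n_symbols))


log2(8330) = 13.0241
Bracket: 2^13 = 8192 < 8330 <= 2^14 = 16384
So ceil(log2(8330)) = 14

bits = ceil(log2(8330)) = ceil(13.0241) = 14 bits


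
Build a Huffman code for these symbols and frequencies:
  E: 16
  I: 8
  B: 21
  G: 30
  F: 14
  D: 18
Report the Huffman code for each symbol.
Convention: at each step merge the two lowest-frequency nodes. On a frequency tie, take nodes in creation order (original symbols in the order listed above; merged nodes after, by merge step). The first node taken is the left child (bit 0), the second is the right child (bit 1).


Huffman tree construction:
Step 1: Merge I(8) + F(14) = 22
Step 2: Merge E(16) + D(18) = 34
Step 3: Merge B(21) + (I+F)(22) = 43
Step 4: Merge G(30) + (E+D)(34) = 64
Step 5: Merge (B+(I+F))(43) + (G+(E+D))(64) = 107
Read each symbol's code off the tree from the root (left child = 0, right child = 1).

Codes:
  E: 110 (length 3)
  I: 010 (length 3)
  B: 00 (length 2)
  G: 10 (length 2)
  F: 011 (length 3)
  D: 111 (length 3)
Average code length: 270/107 = 2.5234 bits/symbol


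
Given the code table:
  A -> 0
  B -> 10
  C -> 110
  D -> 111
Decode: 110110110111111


Decoding:
110 -> C
110 -> C
110 -> C
111 -> D
111 -> D


Result: CCCDD


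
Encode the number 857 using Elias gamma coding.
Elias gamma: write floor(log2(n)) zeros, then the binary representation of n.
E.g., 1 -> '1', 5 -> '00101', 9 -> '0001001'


num_bits = floor(log2(857)) + 1 = 10
leading_zeros = num_bits - 1 = 9
binary(857) = 1101011001

Elias gamma(857) = '000000000' + '1101011001' = 0000000001101011001 (19 bits)


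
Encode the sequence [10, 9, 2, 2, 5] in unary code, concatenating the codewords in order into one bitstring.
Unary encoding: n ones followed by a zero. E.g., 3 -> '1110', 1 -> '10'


Encode each number as n ones followed by a terminating 0:
  10 -> 11111111110 (11 bits)
  9 -> 1111111110 (10 bits)
  2 -> 110 (3 bits)
  2 -> 110 (3 bits)
  5 -> 111110 (6 bits)
Total length = 11 + 10 + 3 + 3 + 6 = 33 bits.

Unary([10, 9, 2, 2, 5]) = 111111111101111111110110110111110 (33 bits)


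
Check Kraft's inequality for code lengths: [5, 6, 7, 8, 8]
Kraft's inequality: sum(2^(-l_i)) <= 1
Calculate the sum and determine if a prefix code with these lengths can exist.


Sum = 2^(-5) + 2^(-6) + 2^(-7) + 2^(-8) + 2^(-8)
    = 0.03125 + 0.015625 + 0.0078125 + 0.00390625 + 0.00390625
    = 16/256 = 0.0625
Since 0.0625 <= 1, Kraft's inequality IS satisfied.
A prefix code with these lengths CAN exist.

Kraft sum = 0.0625. Satisfied.


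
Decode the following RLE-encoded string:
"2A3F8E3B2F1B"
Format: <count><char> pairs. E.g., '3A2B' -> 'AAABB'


Expanding each <count><char> pair:
  2A -> 'AA'
  3F -> 'FFF'
  8E -> 'EEEEEEEE'
  3B -> 'BBB'
  2F -> 'FF'
  1B -> 'B'

Decoded = AAFFFEEEEEEEEBBBFFB


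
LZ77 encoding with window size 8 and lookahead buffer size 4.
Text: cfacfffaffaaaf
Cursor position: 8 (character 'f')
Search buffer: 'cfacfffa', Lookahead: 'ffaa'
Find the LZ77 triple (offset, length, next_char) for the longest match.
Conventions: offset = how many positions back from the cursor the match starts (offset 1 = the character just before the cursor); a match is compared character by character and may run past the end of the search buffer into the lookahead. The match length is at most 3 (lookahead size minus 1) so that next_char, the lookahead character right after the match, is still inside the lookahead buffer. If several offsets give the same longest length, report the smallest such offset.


Try each offset into the search buffer:
  offset=1 (pos 7, char 'a'): match length 0
  offset=2 (pos 6, char 'f'): match length 1
  offset=3 (pos 5, char 'f'): match length 3
  offset=4 (pos 4, char 'f'): match length 2
  offset=5 (pos 3, char 'c'): match length 0
  offset=6 (pos 2, char 'a'): match length 0
  offset=7 (pos 1, char 'f'): match length 1
  offset=8 (pos 0, char 'c'): match length 0
Longest match has length 3 at offset 3.
next_char = character at position 8 + 3 = 11 -> 'a'

Best match: offset=3, length=3 (matching 'ffa' starting at position 5)
LZ77 triple: (3, 3, 'a')


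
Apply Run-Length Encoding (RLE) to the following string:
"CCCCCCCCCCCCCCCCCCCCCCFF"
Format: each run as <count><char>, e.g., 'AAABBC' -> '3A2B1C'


Scanning runs left to right:
  i=0: run of 'C' x 22 -> '22C'
  i=22: run of 'F' x 2 -> '2F'

RLE = 22C2F


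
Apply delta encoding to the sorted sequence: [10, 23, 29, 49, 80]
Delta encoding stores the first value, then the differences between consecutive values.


First value: 10
Deltas:
  23 - 10 = 13
  29 - 23 = 6
  49 - 29 = 20
  80 - 49 = 31


Delta encoded: [10, 13, 6, 20, 31]


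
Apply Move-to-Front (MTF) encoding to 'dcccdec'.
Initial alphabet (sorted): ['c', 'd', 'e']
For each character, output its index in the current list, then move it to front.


MTF encoding:
'd': index 1 in ['c', 'd', 'e'] -> ['d', 'c', 'e']
'c': index 1 in ['d', 'c', 'e'] -> ['c', 'd', 'e']
'c': index 0 in ['c', 'd', 'e'] -> ['c', 'd', 'e']
'c': index 0 in ['c', 'd', 'e'] -> ['c', 'd', 'e']
'd': index 1 in ['c', 'd', 'e'] -> ['d', 'c', 'e']
'e': index 2 in ['d', 'c', 'e'] -> ['e', 'd', 'c']
'c': index 2 in ['e', 'd', 'c'] -> ['c', 'e', 'd']


Output: [1, 1, 0, 0, 1, 2, 2]


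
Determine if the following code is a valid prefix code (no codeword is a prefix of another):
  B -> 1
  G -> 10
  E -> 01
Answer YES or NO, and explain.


Checking each pair (does one codeword prefix another?):
  B='1' vs G='10': prefix -- VIOLATION

NO -- this is NOT a valid prefix code. B (1) is a prefix of G (10).


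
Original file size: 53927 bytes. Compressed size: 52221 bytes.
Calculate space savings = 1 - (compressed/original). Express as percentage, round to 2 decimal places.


ratio = compressed/original = 52221/53927 = 0.968365
savings = 1 - ratio = 1 - 0.968365 = 0.031635
as a percentage: 0.031635 * 100 = 3.16%

Space savings = 1 - 52221/53927 = 3.16%


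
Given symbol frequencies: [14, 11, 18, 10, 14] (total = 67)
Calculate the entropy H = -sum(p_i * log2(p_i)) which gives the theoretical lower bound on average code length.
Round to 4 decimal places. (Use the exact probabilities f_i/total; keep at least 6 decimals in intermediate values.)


Per-symbol terms -p_i * log2(p_i) with p_i = f_i/67:
  p = 14/67 = 0.208955: log2(p) = -2.258734, -p*log2(p) = 0.471974
  p = 11/67 = 0.164179: log2(p) = -2.606658, -p*log2(p) = 0.427959
  p = 18/67 = 0.268657: log2(p) = -1.896164, -p*log2(p) = 0.509417
  p = 10/67 = 0.149254: log2(p) = -2.744161, -p*log2(p) = 0.409576
  p = 14/67 = 0.208955: log2(p) = -2.258734, -p*log2(p) = 0.471974
H = 0.471974 + 0.427959 + 0.509417 + 0.409576 + 0.471974 = 2.290900

H = 2.2909 bits/symbol


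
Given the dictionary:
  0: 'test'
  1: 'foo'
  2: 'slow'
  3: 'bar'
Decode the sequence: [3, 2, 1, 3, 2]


Look up each index in the dictionary:
  3 -> 'bar'
  2 -> 'slow'
  1 -> 'foo'
  3 -> 'bar'
  2 -> 'slow'

Decoded: "bar slow foo bar slow"


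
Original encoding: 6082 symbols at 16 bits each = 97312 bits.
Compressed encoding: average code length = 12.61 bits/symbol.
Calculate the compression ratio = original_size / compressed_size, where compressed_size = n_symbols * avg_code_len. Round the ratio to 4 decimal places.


original_size = n_symbols * orig_bits = 6082 * 16 = 97312 bits
compressed_size = n_symbols * avg_code_len = 6082 * 12.61 = 76694.02 bits
ratio = original_size / compressed_size = 97312 / 76694.02 = 1.2688

Compression ratio = 1.2688


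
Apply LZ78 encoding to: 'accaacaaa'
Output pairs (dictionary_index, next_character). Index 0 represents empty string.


LZ78 encoding steps:
Dictionary: {0: ''}
Step 1: w='' (idx 0), next='a' -> output (0, 'a'), add 'a' as idx 1
Step 2: w='' (idx 0), next='c' -> output (0, 'c'), add 'c' as idx 2
Step 3: w='c' (idx 2), next='a' -> output (2, 'a'), add 'ca' as idx 3
Step 4: w='a' (idx 1), next='c' -> output (1, 'c'), add 'ac' as idx 4
Step 5: w='a' (idx 1), next='a' -> output (1, 'a'), add 'aa' as idx 5
Step 6: w='a' (idx 1), end of input -> output (1, '')


Encoded: [(0, 'a'), (0, 'c'), (2, 'a'), (1, 'c'), (1, 'a'), (1, '')]


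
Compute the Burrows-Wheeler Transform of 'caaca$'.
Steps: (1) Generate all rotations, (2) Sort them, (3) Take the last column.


Rotations (sorted):
  0: $caaca -> last char: a
  1: a$caac -> last char: c
  2: aaca$c -> last char: c
  3: aca$ca -> last char: a
  4: ca$caa -> last char: a
  5: caaca$ -> last char: $


BWT = accaa$


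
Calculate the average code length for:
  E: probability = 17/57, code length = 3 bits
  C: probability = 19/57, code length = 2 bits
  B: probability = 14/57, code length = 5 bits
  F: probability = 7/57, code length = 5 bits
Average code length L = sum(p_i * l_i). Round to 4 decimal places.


Weighted contributions p_i * l_i:
  E: (17/57) * 3 = 51/57
  C: (19/57) * 2 = 38/57
  B: (14/57) * 5 = 70/57
  F: (7/57) * 5 = 35/57
Sum = (51 + 38 + 70 + 35)/57 = 194/57

L = 194/57 = 3.4035 bits/symbol


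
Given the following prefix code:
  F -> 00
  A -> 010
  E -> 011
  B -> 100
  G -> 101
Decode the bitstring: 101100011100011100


Decoding step by step:
Bits 101 -> G
Bits 100 -> B
Bits 011 -> E
Bits 100 -> B
Bits 011 -> E
Bits 100 -> B


Decoded message: GBEBEB


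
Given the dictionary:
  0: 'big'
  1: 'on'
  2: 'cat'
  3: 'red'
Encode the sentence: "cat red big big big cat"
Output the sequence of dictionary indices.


Look up each word in the dictionary:
  'cat' -> 2
  'red' -> 3
  'big' -> 0
  'big' -> 0
  'big' -> 0
  'cat' -> 2

Encoded: [2, 3, 0, 0, 0, 2]


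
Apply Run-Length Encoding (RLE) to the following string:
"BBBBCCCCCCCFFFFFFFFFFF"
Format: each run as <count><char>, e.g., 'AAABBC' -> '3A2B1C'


Scanning runs left to right:
  i=0: run of 'B' x 4 -> '4B'
  i=4: run of 'C' x 7 -> '7C'
  i=11: run of 'F' x 11 -> '11F'

RLE = 4B7C11F


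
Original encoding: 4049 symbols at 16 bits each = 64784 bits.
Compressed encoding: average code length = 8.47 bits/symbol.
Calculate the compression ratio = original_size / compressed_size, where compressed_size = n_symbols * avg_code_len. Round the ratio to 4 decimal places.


original_size = n_symbols * orig_bits = 4049 * 16 = 64784 bits
compressed_size = n_symbols * avg_code_len = 4049 * 8.47 = 34295.03 bits
ratio = original_size / compressed_size = 64784 / 34295.03 = 1.889

Compression ratio = 1.889


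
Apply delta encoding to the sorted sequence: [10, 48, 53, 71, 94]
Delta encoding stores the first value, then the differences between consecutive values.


First value: 10
Deltas:
  48 - 10 = 38
  53 - 48 = 5
  71 - 53 = 18
  94 - 71 = 23


Delta encoded: [10, 38, 5, 18, 23]


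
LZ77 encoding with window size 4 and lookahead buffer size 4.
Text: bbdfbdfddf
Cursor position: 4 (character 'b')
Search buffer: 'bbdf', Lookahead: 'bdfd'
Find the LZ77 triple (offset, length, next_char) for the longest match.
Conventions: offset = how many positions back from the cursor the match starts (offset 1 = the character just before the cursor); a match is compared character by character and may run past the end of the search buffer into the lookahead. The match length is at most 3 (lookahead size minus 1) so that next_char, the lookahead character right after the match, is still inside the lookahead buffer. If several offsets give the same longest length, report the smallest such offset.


Try each offset into the search buffer:
  offset=1 (pos 3, char 'f'): match length 0
  offset=2 (pos 2, char 'd'): match length 0
  offset=3 (pos 1, char 'b'): match length 3
  offset=4 (pos 0, char 'b'): match length 1
Longest match has length 3 at offset 3.
next_char = character at position 4 + 3 = 7 -> 'd'

Best match: offset=3, length=3 (matching 'bdf' starting at position 1)
LZ77 triple: (3, 3, 'd')


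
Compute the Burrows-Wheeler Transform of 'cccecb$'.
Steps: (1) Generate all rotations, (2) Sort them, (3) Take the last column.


Rotations (sorted):
  0: $cccecb -> last char: b
  1: b$cccec -> last char: c
  2: cb$ccce -> last char: e
  3: cccecb$ -> last char: $
  4: ccecb$c -> last char: c
  5: cecb$cc -> last char: c
  6: ecb$ccc -> last char: c


BWT = bce$ccc


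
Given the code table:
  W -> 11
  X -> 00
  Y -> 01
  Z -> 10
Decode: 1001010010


Decoding:
10 -> Z
01 -> Y
01 -> Y
00 -> X
10 -> Z


Result: ZYYXZ


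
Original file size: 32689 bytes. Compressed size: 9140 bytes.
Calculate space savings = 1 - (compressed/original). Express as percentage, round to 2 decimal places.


ratio = compressed/original = 9140/32689 = 0.279605
savings = 1 - ratio = 1 - 0.279605 = 0.720395
as a percentage: 0.720395 * 100 = 72.04%

Space savings = 1 - 9140/32689 = 72.04%


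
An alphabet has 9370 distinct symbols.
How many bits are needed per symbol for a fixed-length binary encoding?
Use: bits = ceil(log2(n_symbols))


log2(9370) = 13.1938
Bracket: 2^13 = 8192 < 9370 <= 2^14 = 16384
So ceil(log2(9370)) = 14

bits = ceil(log2(9370)) = ceil(13.1938) = 14 bits


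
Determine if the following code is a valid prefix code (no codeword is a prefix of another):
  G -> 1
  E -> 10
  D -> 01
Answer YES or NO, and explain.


Checking each pair (does one codeword prefix another?):
  G='1' vs E='10': prefix -- VIOLATION

NO -- this is NOT a valid prefix code. G (1) is a prefix of E (10).


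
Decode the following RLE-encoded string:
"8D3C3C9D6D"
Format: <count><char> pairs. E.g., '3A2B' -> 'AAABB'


Expanding each <count><char> pair:
  8D -> 'DDDDDDDD'
  3C -> 'CCC'
  3C -> 'CCC'
  9D -> 'DDDDDDDDD'
  6D -> 'DDDDDD'

Decoded = DDDDDDDDCCCCCCDDDDDDDDDDDDDDD


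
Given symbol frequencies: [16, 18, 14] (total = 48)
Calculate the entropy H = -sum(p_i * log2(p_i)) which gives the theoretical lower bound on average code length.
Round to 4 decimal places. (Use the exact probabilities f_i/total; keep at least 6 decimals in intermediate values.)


Per-symbol terms -p_i * log2(p_i) with p_i = f_i/48:
  p = 16/48 = 0.333333: log2(p) = -1.584963, -p*log2(p) = 0.528321
  p = 18/48 = 0.375000: log2(p) = -1.415037, -p*log2(p) = 0.530639
  p = 14/48 = 0.291667: log2(p) = -1.777608, -p*log2(p) = 0.518469
H = 0.528321 + 0.530639 + 0.518469 = 1.577429

H = 1.5774 bits/symbol


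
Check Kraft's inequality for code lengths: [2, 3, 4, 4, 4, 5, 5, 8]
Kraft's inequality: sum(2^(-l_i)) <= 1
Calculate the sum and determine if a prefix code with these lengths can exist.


Sum = 2^(-2) + 2^(-3) + 2^(-4) + 2^(-4) + 2^(-4) + 2^(-5) + 2^(-5) + 2^(-8)
    = 0.25 + 0.125 + 0.0625 + 0.0625 + 0.0625 + 0.03125 + 0.03125 + 0.00390625
    = 161/256 = 0.62890625
Since 0.62890625 <= 1, Kraft's inequality IS satisfied.
A prefix code with these lengths CAN exist.

Kraft sum = 0.62890625. Satisfied.
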